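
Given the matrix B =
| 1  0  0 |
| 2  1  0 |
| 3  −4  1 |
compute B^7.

[[1, 0, 0], [14, 1, 0], [−147, −28, 1]]

B = I + N where N = [[0, 0, 0], [2, 0, 0], [3, −4, 0]] is strictly lower-triangular, so N^3 = 0.
(I + N)^7 = I + 7·N + 21·N^2 = [[1, 0, 0], [14, 1, 0], [−147, −28, 1]].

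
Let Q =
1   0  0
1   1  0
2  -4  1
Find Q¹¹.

Q = I + N where N = [[0, 0, 0], [1, 0, 0], [2, -4, 0]] is strictly lower-triangular, so N³ = 0.
(I + N)¹¹ = I + 11·N + 55·N² = [[1, 0, 0], [11, 1, 0], [-198, -44, 1]].

[[1, 0, 0], [11, 1, 0], [-198, -44, 1]]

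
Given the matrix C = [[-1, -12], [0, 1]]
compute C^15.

[[-1, -12], [0, 1]]

C² = I (check: tr C = 0 and det C = -1), so C^15 = C since 15 is odd.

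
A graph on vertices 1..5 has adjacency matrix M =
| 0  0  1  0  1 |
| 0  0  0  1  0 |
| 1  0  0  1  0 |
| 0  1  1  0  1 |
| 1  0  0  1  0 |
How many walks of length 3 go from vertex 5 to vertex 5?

The number of length-3 walks from vertex 5 to vertex 5 is entry (5,5) of M^3, where M is the adjacency matrix.
M^2 = [[2, 0, 0, 2, 0], [0, 1, 1, 0, 1], [0, 1, 2, 0, 2], [2, 0, 0, 3, 0], [0, 1, 2, 0, 2]]
M^3 = [[0, 2, 4, 0, 4], [2, 0, 0, 3, 0], [4, 0, 0, 5, 0], [0, 3, 5, 0, 5], [4, 0, 0, 5, 0]]

0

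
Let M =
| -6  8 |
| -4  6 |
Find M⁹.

[[-1536, 2048], [-1024, 1536]]

tr M = 0 and det M = -4, so the characteristic polynomial is λ² − (0)λ + (-4) with roots -2 and 2.
Eigenvectors give P = [[2, 1], [1, 1]] with P⁻¹ = [[1, -1], [-1, 2]], and M = P·diag(-2, 2)·P⁻¹.
Then M⁹ = P·diag(-512, 512)·P⁻¹ = [[-1024, 512], [-512, 512]] · [[1, -1], [-1, 2]] = [[-1536, 2048], [-1024, 1536]].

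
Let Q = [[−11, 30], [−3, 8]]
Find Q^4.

[[151, −450], [45, −134]]

tr Q = −3 and det Q = 2, so the characteristic polynomial is λ² − (−3)λ + (2) with roots −1 and −2.
Eigenvectors give P = [[3, 10], [1, 3]] with P⁻¹ = [[−3, 10], [1, −3]], and Q = P·diag(−1, −2)·P⁻¹.
Then Q^4 = P·diag(1, 16)·P⁻¹ = [[3, 160], [1, 48]] · [[−3, 10], [1, −3]] = [[151, −450], [45, −134]].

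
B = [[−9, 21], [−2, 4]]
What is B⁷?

tr B = −5 and det B = 6, so the characteristic polynomial is λ² − (−5)λ + (6) with roots −3 and −2.
Eigenvectors give P = [[7, 3], [2, 1]] with P⁻¹ = [[1, −3], [−2, 7]], and B = P·diag(−3, −2)·P⁻¹.
Then B⁷ = P·diag(−2187, −128)·P⁻¹ = [[−15309, −384], [−4374, −128]] · [[1, −3], [−2, 7]] = [[−14541, 43239], [−4118, 12226]].

[[−14541, 43239], [−4118, 12226]]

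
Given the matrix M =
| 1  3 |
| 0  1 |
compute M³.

M = I + N where N = [[0, 3], [0, 0]] is strictly upper-triangular, so N² = 0.
(I + N)³ = I + 3·N = [[1, 9], [0, 1]].

[[1, 9], [0, 1]]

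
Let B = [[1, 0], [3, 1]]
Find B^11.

[[1, 0], [33, 1]]

B = I + N where N = [[0, 0], [3, 0]] is strictly lower-triangular, so N^2 = 0.
(I + N)^11 = I + 11·N = [[1, 0], [33, 1]].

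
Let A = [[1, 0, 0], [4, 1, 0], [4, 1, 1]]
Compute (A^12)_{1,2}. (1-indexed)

0

A = I + N where N = [[0, 0, 0], [4, 0, 0], [4, 1, 0]] is strictly lower-triangular, so N^3 = 0.
(I + N)^12 = I + 12·N + 66·N^2 = [[1, 0, 0], [48, 1, 0], [312, 12, 1]].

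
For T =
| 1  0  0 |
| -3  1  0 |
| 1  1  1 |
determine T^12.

T = I + N where N = [[0, 0, 0], [-3, 0, 0], [1, 1, 0]] is strictly lower-triangular, so N^3 = 0.
(I + N)^12 = I + 12·N + 66·N^2 = [[1, 0, 0], [-36, 1, 0], [-186, 12, 1]].

[[1, 0, 0], [-36, 1, 0], [-186, 12, 1]]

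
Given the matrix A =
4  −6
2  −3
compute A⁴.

[[4, −6], [2, −3]]

A² = A (a projection; rank 1, trace 1), so A⁴ = A.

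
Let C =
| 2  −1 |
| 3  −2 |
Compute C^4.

C² = I (check: tr C = 0 and det C = −1), so C^4 = I since 4 is even.

[[1, 0], [0, 1]]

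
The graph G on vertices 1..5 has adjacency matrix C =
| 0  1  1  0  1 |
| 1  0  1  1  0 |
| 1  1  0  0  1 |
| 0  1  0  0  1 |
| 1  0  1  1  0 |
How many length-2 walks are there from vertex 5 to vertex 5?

3

The number of length-2 walks from vertex 5 to vertex 5 is entry (5,5) of C², where C is the adjacency matrix.
C² = [[3, 1, 2, 2, 1], [1, 3, 1, 0, 3], [2, 1, 3, 2, 1], [2, 0, 2, 2, 0], [1, 3, 1, 0, 3]]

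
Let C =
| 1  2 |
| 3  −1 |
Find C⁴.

C² = [[7, 0], [0, 7]]
C³ = [[7, 14], [21, −7]]
C⁴ = [[49, 0], [0, 49]]

[[49, 0], [0, 49]]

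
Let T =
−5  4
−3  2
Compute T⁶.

[[253, −252], [189, −188]]

tr T = −3 and det T = 2, so the characteristic polynomial is λ² − (−3)λ + (2) with roots −2 and −1.
Eigenvectors give P = [[4, −1], [3, −1]] with P⁻¹ = [[1, −1], [3, −4]], and T = P·diag(−2, −1)·P⁻¹.
Then T⁶ = P·diag(64, 1)·P⁻¹ = [[256, −1], [192, −1]] · [[1, −1], [3, −4]] = [[253, −252], [189, −188]].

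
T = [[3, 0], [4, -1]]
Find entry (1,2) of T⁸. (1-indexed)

0

tr T = 2 and det T = -3, so the characteristic polynomial is λ² − (2)λ + (-3) with roots -1 and 3.
Eigenvectors give P = [[0, 1], [-1, 1]] with P⁻¹ = [[1, -1], [1, 0]], and T = P·diag(-1, 3)·P⁻¹.
Then T⁸ = P·diag(1, 6561)·P⁻¹ = [[0, 6561], [-1, 6561]] · [[1, -1], [1, 0]] = [[6561, 0], [6560, 1]].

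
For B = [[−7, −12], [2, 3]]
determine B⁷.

[[−6559, −13116], [2186, 4371]]

tr B = −4 and det B = 3, so the characteristic polynomial is λ² − (−4)λ + (3) with roots −1 and −3.
Eigenvectors give P = [[2, 3], [−1, −1]] with P⁻¹ = [[−1, −3], [1, 2]], and B = P·diag(−1, −3)·P⁻¹.
Then B⁷ = P·diag(−1, −2187)·P⁻¹ = [[−2, −6561], [1, 2187]] · [[−1, −3], [1, 2]] = [[−6559, −13116], [2186, 4371]].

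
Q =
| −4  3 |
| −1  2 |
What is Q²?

[[13, −6], [2, 1]]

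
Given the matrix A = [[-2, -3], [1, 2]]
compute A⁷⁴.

A² = I (check: tr A = 0 and det A = -1), so A⁷⁴ = I since 74 is even.

[[1, 0], [0, 1]]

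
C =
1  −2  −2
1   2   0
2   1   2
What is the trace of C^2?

−3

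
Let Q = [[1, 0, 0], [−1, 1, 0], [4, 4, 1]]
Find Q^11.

[[1, 0, 0], [−11, 1, 0], [−176, 44, 1]]

Q = I + N where N = [[0, 0, 0], [−1, 0, 0], [4, 4, 0]] is strictly lower-triangular, so N^3 = 0.
(I + N)^11 = I + 11·N + 55·N^2 = [[1, 0, 0], [−11, 1, 0], [−176, 44, 1]].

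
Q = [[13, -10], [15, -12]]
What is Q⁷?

tr Q = 1 and det Q = -6, so the characteristic polynomial is λ² − (1)λ + (-6) with roots 3 and -2.
Eigenvectors give P = [[-1, 2], [-1, 3]] with P⁻¹ = [[-3, 2], [-1, 1]], and Q = P·diag(3, -2)·P⁻¹.
Then Q⁷ = P·diag(2187, -128)·P⁻¹ = [[-2187, -256], [-2187, -384]] · [[-3, 2], [-1, 1]] = [[6817, -4630], [6945, -4758]].

[[6817, -4630], [6945, -4758]]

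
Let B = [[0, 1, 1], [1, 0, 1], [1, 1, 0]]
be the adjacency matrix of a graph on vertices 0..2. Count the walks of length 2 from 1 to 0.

The number of length-2 walks from vertex 1 to vertex 0 is entry (1,0) of B², where B is the adjacency matrix.
B² = [[2, 1, 1], [1, 2, 1], [1, 1, 2]]

1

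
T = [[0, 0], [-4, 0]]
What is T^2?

[[0, 0], [0, 0]]

T is strictly triangular, hence nilpotent: T^2 = 0, so T^2 = 0.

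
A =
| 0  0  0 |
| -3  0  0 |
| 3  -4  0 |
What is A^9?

[[0, 0, 0], [0, 0, 0], [0, 0, 0]]

A is strictly triangular, hence nilpotent: A^3 = 0, so A^9 = 0.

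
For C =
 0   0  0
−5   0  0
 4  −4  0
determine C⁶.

C is strictly triangular, hence nilpotent: C³ = 0, so C⁶ = 0.

[[0, 0, 0], [0, 0, 0], [0, 0, 0]]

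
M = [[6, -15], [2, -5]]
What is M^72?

[[6, -15], [2, -5]]

M² = M (a projection; rank 1, trace 1), so M^72 = M.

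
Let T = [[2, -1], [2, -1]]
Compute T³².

T² = T (a projection; rank 1, trace 1), so T³² = T.

[[2, -1], [2, -1]]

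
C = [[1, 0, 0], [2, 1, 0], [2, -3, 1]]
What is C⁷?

C = I + N where N = [[0, 0, 0], [2, 0, 0], [2, -3, 0]] is strictly lower-triangular, so N³ = 0.
(I + N)⁷ = I + 7·N + 21·N² = [[1, 0, 0], [14, 1, 0], [-112, -21, 1]].

[[1, 0, 0], [14, 1, 0], [-112, -21, 1]]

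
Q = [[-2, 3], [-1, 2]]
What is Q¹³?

Q² = I (check: tr Q = 0 and det Q = -1), so Q¹³ = Q since 13 is odd.

[[-2, 3], [-1, 2]]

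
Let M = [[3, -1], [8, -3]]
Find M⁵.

[[3, -1], [8, -3]]

M² = I (check: tr M = 0 and det M = -1), so M⁵ = M since 5 is odd.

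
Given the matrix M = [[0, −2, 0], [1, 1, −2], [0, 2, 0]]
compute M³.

[[−2, 10, 4], [−5, −11, 10], [2, −10, −4]]

M² = [[−2, −2, 4], [1, −5, −2], [2, 2, −4]]
M³ = [[−2, 10, 4], [−5, −11, 10], [2, −10, −4]]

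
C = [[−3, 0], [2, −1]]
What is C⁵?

tr C = −4 and det C = 3, so the characteristic polynomial is λ² − (−4)λ + (3) with roots −3 and −1.
Eigenvectors give P = [[−1, 0], [1, 1]] with P⁻¹ = [[−1, 0], [1, 1]], and C = P·diag(−3, −1)·P⁻¹.
Then C⁵ = P·diag(−243, −1)·P⁻¹ = [[243, 0], [−243, −1]] · [[−1, 0], [1, 1]] = [[−243, 0], [242, −1]].

[[−243, 0], [242, −1]]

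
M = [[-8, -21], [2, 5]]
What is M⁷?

[[-890, -2667], [254, 761]]

tr M = -3 and det M = 2, so the characteristic polynomial is λ² − (-3)λ + (2) with roots -2 and -1.
Eigenvectors give P = [[7, -3], [-2, 1]] with P⁻¹ = [[1, 3], [2, 7]], and M = P·diag(-2, -1)·P⁻¹.
Then M⁷ = P·diag(-128, -1)·P⁻¹ = [[-896, 3], [256, -1]] · [[1, 3], [2, 7]] = [[-890, -2667], [254, 761]].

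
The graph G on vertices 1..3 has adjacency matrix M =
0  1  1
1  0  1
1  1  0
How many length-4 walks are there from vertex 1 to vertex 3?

5

The number of length-4 walks from vertex 1 to vertex 3 is entry (1,3) of M^4, where M is the adjacency matrix.
M^2 = [[2, 1, 1], [1, 2, 1], [1, 1, 2]]
M^3 = [[2, 3, 3], [3, 2, 3], [3, 3, 2]]
M^4 = [[6, 5, 5], [5, 6, 5], [5, 5, 6]]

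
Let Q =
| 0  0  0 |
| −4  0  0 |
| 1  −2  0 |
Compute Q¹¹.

[[0, 0, 0], [0, 0, 0], [0, 0, 0]]

Q is strictly triangular, hence nilpotent: Q³ = 0, so Q¹¹ = 0.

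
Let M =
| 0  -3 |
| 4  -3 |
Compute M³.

M² = [[-12, 9], [-12, -3]]
M³ = [[36, 9], [-12, 45]]

[[36, 9], [-12, 45]]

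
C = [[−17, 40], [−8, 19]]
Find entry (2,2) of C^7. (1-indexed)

tr C = 2 and det C = −3, so the characteristic polynomial is λ² − (2)λ + (−3) with roots −1 and 3.
Eigenvectors give P = [[5, 2], [2, 1]] with P⁻¹ = [[1, −2], [−2, 5]], and C = P·diag(−1, 3)·P⁻¹.
Then C^7 = P·diag(−1, 2187)·P⁻¹ = [[−5, 4374], [−2, 2187]] · [[1, −2], [−2, 5]] = [[−8753, 21880], [−4376, 10939]].

10939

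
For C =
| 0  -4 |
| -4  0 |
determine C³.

C² = [[16, 0], [0, 16]]
C³ = [[0, -64], [-64, 0]]

[[0, -64], [-64, 0]]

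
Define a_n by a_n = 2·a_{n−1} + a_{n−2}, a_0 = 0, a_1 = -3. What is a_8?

With companion matrix C = [[2, 1], [1, 0]], [a_n, a_{n−1}]ᵀ = C·[a_{n−1}, a_{n−2}]ᵀ, so [a_8, a_7]ᵀ = C^7·[a_1, a_0]ᵀ.
C^7 = [[408, 169], [169, 70]], giving [a_8, a_7]ᵀ = [[-1224], [-507]].

-1224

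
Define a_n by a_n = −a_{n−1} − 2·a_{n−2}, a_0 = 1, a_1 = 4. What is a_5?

With companion matrix Q = [[−1, −2], [1, 0]], [a_n, a_{n−1}]ᵀ = Q·[a_{n−1}, a_{n−2}]ᵀ, so [a_5, a_4]ᵀ = Q^4·[a_1, a_0]ᵀ.
Q^4 = [[−1, −6], [3, 2]], giving [a_5, a_4]ᵀ = [[−10], [14]].

−10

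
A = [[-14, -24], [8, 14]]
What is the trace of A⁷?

tr A = 0 and det A = -4, so the characteristic polynomial is λ² − (0)λ + (-4) with roots -2 and 2.
Eigenvectors give P = [[2, 3], [-1, -2]] with P⁻¹ = [[2, 3], [-1, -2]], and A = P·diag(-2, 2)·P⁻¹.
Then A⁷ = P·diag(-128, 128)·P⁻¹ = [[-256, 384], [128, -256]] · [[2, 3], [-1, -2]] = [[-896, -1536], [512, 896]].

0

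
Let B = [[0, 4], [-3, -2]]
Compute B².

[[-12, -8], [6, -8]]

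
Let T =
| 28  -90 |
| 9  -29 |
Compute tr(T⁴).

17

tr T = -1 and det T = -2, so the characteristic polynomial is λ² − (-1)λ + (-2) with roots -2 and 1.
Eigenvectors give P = [[3, 10], [1, 3]] with P⁻¹ = [[-3, 10], [1, -3]], and T = P·diag(-2, 1)·P⁻¹.
Then T⁴ = P·diag(16, 1)·P⁻¹ = [[48, 10], [16, 3]] · [[-3, 10], [1, -3]] = [[-134, 450], [-45, 151]].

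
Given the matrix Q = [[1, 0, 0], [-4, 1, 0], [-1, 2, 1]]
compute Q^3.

[[1, 0, 0], [-12, 1, 0], [-27, 6, 1]]

Q = I + N where N = [[0, 0, 0], [-4, 0, 0], [-1, 2, 0]] is strictly lower-triangular, so N^3 = 0.
(I + N)^3 = I + 3·N + 3·N^2 = [[1, 0, 0], [-12, 1, 0], [-27, 6, 1]].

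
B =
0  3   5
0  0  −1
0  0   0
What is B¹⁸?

[[0, 0, 0], [0, 0, 0], [0, 0, 0]]

B is strictly triangular, hence nilpotent: B³ = 0, so B¹⁸ = 0.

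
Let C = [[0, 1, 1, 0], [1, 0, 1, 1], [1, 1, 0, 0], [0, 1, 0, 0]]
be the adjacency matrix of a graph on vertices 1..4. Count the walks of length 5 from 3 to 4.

The number of length-5 walks from vertex 3 to vertex 4 is entry (3,4) of C⁵, where C is the adjacency matrix.
C² = [[2, 1, 1, 1], [1, 3, 1, 0], [1, 1, 2, 1], [1, 0, 1, 1]]
C³ = [[2, 4, 3, 1], [4, 2, 4, 3], [3, 4, 2, 1], [1, 3, 1, 0]]
C⁴ = [[7, 6, 6, 4], [6, 11, 6, 2], [6, 6, 7, 4], [4, 2, 4, 3]]
C⁵ = [[12, 17, 13, 6], [17, 14, 17, 11], [13, 17, 12, 6], [6, 11, 6, 2]]

6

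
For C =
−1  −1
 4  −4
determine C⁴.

[[−91, 45], [−180, 44]]

C² = [[−3, 5], [−20, 12]]
C³ = [[23, −17], [68, −28]]
C⁴ = [[−91, 45], [−180, 44]]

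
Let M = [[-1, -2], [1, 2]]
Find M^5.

[[-1, -2], [1, 2]]

M² = M (a projection; rank 1, trace 1), so M^5 = M.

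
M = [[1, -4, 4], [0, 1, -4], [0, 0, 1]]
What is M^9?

M = I + N where N = [[0, -4, 4], [0, 0, -4], [0, 0, 0]] is strictly upper-triangular, so N^3 = 0.
(I + N)^9 = I + 9·N + 36·N^2 = [[1, -36, 612], [0, 1, -36], [0, 0, 1]].

[[1, -36, 612], [0, 1, -36], [0, 0, 1]]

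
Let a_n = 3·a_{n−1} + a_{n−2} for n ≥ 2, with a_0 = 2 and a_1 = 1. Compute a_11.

With companion matrix M = [[3, 1], [1, 0]], [a_n, a_{n−1}]ᵀ = M·[a_{n−1}, a_{n−2}]ᵀ, so [a_11, a_10]ᵀ = M¹⁰·[a_1, a_0]ᵀ.
M¹⁰ = [[141481, 42837], [42837, 12970]], giving [a_11, a_10]ᵀ = [[227155], [68777]].

227155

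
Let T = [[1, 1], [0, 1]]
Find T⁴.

[[1, 4], [0, 1]]

T = I + N where N = [[0, 1], [0, 0]] is strictly upper-triangular, so N² = 0.
(I + N)⁴ = I + 4·N = [[1, 4], [0, 1]].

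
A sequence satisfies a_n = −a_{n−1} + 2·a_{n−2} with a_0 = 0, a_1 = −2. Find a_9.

−342

With companion matrix C = [[−1, 2], [1, 0]], [a_n, a_{n−1}]ᵀ = C·[a_{n−1}, a_{n−2}]ᵀ, so [a_9, a_8]ᵀ = C^8·[a_1, a_0]ᵀ.
C^8 = [[171, −170], [−85, 86]], giving [a_9, a_8]ᵀ = [[−342], [170]].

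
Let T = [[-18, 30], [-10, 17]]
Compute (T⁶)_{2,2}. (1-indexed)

tr T = -1 and det T = -6, so the characteristic polynomial is λ² − (-1)λ + (-6) with roots 2 and -3.
Eigenvectors give P = [[-3, 2], [-2, 1]] with P⁻¹ = [[1, -2], [2, -3]], and T = P·diag(2, -3)·P⁻¹.
Then T⁶ = P·diag(64, 729)·P⁻¹ = [[-192, 1458], [-128, 729]] · [[1, -2], [2, -3]] = [[2724, -3990], [1330, -1931]].

-1931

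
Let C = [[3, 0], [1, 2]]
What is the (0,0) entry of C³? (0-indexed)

27

tr C = 5 and det C = 6, so the characteristic polynomial is λ² − (5)λ + (6) with roots 2 and 3.
Eigenvectors give P = [[0, 1], [1, 1]] with P⁻¹ = [[-1, 1], [1, 0]], and C = P·diag(2, 3)·P⁻¹.
Then C³ = P·diag(8, 27)·P⁻¹ = [[0, 27], [8, 27]] · [[-1, 1], [1, 0]] = [[27, 0], [19, 8]].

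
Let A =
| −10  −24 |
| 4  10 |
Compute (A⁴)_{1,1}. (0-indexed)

tr A = 0 and det A = −4, so the characteristic polynomial is λ² − (0)λ + (−4) with roots −2 and 2.
Eigenvectors give P = [[3, −2], [−1, 1]] with P⁻¹ = [[1, 2], [1, 3]], and A = P·diag(−2, 2)·P⁻¹.
Then A⁴ = P·diag(16, 16)·P⁻¹ = [[48, −32], [−16, 16]] · [[1, 2], [1, 3]] = [[16, 0], [0, 16]].

16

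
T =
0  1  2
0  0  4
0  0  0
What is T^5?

[[0, 0, 0], [0, 0, 0], [0, 0, 0]]

T is strictly triangular, hence nilpotent: T^3 = 0, so T^5 = 0.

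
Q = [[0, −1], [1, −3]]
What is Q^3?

Q^2 = [[−1, 3], [−3, 8]]
Q^3 = [[3, −8], [8, −21]]

[[3, −8], [8, −21]]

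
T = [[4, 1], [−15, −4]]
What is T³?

T² = I (check: tr T = 0 and det T = −1), so T³ = T since 3 is odd.

[[4, 1], [−15, −4]]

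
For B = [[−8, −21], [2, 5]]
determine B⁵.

[[−218, −651], [62, 185]]

tr B = −3 and det B = 2, so the characteristic polynomial is λ² − (−3)λ + (2) with roots −2 and −1.
Eigenvectors give P = [[−7, −3], [2, 1]] with P⁻¹ = [[−1, −3], [2, 7]], and B = P·diag(−2, −1)·P⁻¹.
Then B⁵ = P·diag(−32, −1)·P⁻¹ = [[224, 3], [−64, −1]] · [[−1, −3], [2, 7]] = [[−218, −651], [62, 185]].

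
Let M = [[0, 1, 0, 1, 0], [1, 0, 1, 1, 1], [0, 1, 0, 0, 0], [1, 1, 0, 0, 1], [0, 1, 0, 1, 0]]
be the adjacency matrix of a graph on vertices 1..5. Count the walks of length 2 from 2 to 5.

1

The number of length-2 walks from vertex 2 to vertex 5 is entry (2,5) of M², where M is the adjacency matrix.
M² = [[2, 1, 1, 1, 2], [1, 4, 0, 2, 1], [1, 0, 1, 1, 1], [1, 2, 1, 3, 1], [2, 1, 1, 1, 2]]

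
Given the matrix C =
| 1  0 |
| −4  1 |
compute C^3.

[[1, 0], [−12, 1]]

C = I + N where N = [[0, 0], [−4, 0]] is strictly lower-triangular, so N^2 = 0.
(I + N)^3 = I + 3·N = [[1, 0], [−12, 1]].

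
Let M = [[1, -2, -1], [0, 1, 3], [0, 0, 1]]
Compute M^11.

M = I + N where N = [[0, -2, -1], [0, 0, 3], [0, 0, 0]] is strictly upper-triangular, so N^3 = 0.
(I + N)^11 = I + 11·N + 55·N^2 = [[1, -22, -341], [0, 1, 33], [0, 0, 1]].

[[1, -22, -341], [0, 1, 33], [0, 0, 1]]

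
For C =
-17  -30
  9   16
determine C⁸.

tr C = -1 and det C = -2, so the characteristic polynomial is λ² − (-1)λ + (-2) with roots 1 and -2.
Eigenvectors give P = [[-5, -2], [3, 1]] with P⁻¹ = [[1, 2], [-3, -5]], and C = P·diag(1, -2)·P⁻¹.
Then C⁸ = P·diag(1, 256)·P⁻¹ = [[-5, -512], [3, 256]] · [[1, 2], [-3, -5]] = [[1531, 2550], [-765, -1274]].

[[1531, 2550], [-765, -1274]]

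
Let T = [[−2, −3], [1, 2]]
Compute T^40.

[[1, 0], [0, 1]]

T² = I (check: tr T = 0 and det T = −1), so T^40 = I since 40 is even.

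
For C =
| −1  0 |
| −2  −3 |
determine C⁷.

[[−1, 0], [−2186, −2187]]

tr C = −4 and det C = 3, so the characteristic polynomial is λ² − (−4)λ + (3) with roots −1 and −3.
Eigenvectors give P = [[1, 0], [−1, −1]] with P⁻¹ = [[1, 0], [−1, −1]], and C = P·diag(−1, −3)·P⁻¹.
Then C⁷ = P·diag(−1, −2187)·P⁻¹ = [[−1, 0], [1, 2187]] · [[1, 0], [−1, −1]] = [[−1, 0], [−2186, −2187]].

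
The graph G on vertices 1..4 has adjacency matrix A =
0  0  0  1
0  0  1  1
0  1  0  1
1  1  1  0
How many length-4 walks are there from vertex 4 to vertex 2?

The number of length-4 walks from vertex 4 to vertex 2 is entry (4,2) of A⁴, where A is the adjacency matrix.
A² = [[1, 1, 1, 0], [1, 2, 1, 1], [1, 1, 2, 1], [0, 1, 1, 3]]
A³ = [[0, 1, 1, 3], [1, 2, 3, 4], [1, 3, 2, 4], [3, 4, 4, 2]]
A⁴ = [[3, 4, 4, 2], [4, 7, 6, 6], [4, 6, 7, 6], [2, 6, 6, 11]]

6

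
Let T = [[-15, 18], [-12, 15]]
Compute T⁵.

tr T = 0 and det T = -9, so the characteristic polynomial is λ² − (0)λ + (-9) with roots 3 and -3.
Eigenvectors give P = [[1, 3], [1, 2]] with P⁻¹ = [[-2, 3], [1, -1]], and T = P·diag(3, -3)·P⁻¹.
Then T⁵ = P·diag(243, -243)·P⁻¹ = [[243, -729], [243, -486]] · [[-2, 3], [1, -1]] = [[-1215, 1458], [-972, 1215]].

[[-1215, 1458], [-972, 1215]]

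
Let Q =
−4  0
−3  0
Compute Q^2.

[[16, 0], [12, 0]]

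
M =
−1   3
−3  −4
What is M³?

[[53, 36], [−36, 17]]

M² = [[−8, −15], [15, 7]]
M³ = [[53, 36], [−36, 17]]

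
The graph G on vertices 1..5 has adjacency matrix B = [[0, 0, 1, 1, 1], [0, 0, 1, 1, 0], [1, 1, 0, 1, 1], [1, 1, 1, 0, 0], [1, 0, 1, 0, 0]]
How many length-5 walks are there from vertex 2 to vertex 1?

The number of length-5 walks from vertex 2 to vertex 1 is entry (2,1) of B⁵, where B is the adjacency matrix.
B² = [[3, 2, 2, 1, 1], [2, 2, 1, 1, 1], [2, 1, 4, 2, 1], [1, 1, 2, 3, 2], [1, 1, 1, 2, 2]]
B³ = [[4, 3, 7, 7, 5], [3, 2, 6, 5, 3], [7, 6, 6, 7, 6], [7, 5, 7, 4, 3], [5, 3, 6, 3, 2]]
B⁴ = [[19, 14, 19, 14, 11], [14, 11, 13, 11, 9], [19, 13, 26, 19, 13], [14, 11, 19, 19, 14], [11, 9, 13, 14, 11]]
B⁵ = [[44, 33, 58, 52, 38], [33, 24, 45, 38, 27], [58, 45, 64, 58, 45], [52, 38, 58, 44, 33], [38, 27, 45, 33, 24]]

33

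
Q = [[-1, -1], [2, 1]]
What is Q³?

Q² = [[-1, 0], [0, -1]]
Q³ = [[1, 1], [-2, -1]]

[[1, 1], [-2, -1]]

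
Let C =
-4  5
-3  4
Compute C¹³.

[[-4, 5], [-3, 4]]

C² = I (check: tr C = 0 and det C = -1), so C¹³ = C since 13 is odd.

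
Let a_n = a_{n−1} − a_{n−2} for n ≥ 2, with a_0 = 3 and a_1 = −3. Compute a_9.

With companion matrix T = [[1, −1], [1, 0]], [a_n, a_{n−1}]ᵀ = T·[a_{n−1}, a_{n−2}]ᵀ, so [a_9, a_8]ᵀ = T^8·[a_1, a_0]ᵀ.
T^8 = [[0, −1], [1, −1]], giving [a_9, a_8]ᵀ = [[−3], [−6]].

−3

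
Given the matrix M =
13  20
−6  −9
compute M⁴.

[[481, 800], [−240, −399]]

tr M = 4 and det M = 3, so the characteristic polynomial is λ² − (4)λ + (3) with roots 1 and 3.
Eigenvectors give P = [[−5, −2], [3, 1]] with P⁻¹ = [[1, 2], [−3, −5]], and M = P·diag(1, 3)·P⁻¹.
Then M⁴ = P·diag(1, 81)·P⁻¹ = [[−5, −162], [3, 81]] · [[1, 2], [−3, −5]] = [[481, 800], [−240, −399]].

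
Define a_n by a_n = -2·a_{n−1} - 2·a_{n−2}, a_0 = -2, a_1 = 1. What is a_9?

With companion matrix A = [[-2, -2], [1, 0]], [a_n, a_{n−1}]ᵀ = A·[a_{n−1}, a_{n−2}]ᵀ, so [a_9, a_8]ᵀ = A⁸·[a_1, a_0]ᵀ.
A⁸ = [[16, 0], [0, 16]], giving [a_9, a_8]ᵀ = [[16], [-32]].

16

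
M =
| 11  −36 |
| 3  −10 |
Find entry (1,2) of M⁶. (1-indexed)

tr M = 1 and det M = −2, so the characteristic polynomial is λ² − (1)λ + (−2) with roots 2 and −1.
Eigenvectors give P = [[4, 3], [1, 1]] with P⁻¹ = [[1, −3], [−1, 4]], and M = P·diag(2, −1)·P⁻¹.
Then M⁶ = P·diag(64, 1)·P⁻¹ = [[256, 3], [64, 1]] · [[1, −3], [−1, 4]] = [[253, −756], [63, −188]].

−756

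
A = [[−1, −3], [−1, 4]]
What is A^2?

[[4, −9], [−3, 19]]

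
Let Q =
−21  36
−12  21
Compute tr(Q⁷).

tr Q = 0 and det Q = −9, so the characteristic polynomial is λ² − (0)λ + (−9) with roots 3 and −3.
Eigenvectors give P = [[−3, 2], [−2, 1]] with P⁻¹ = [[1, −2], [2, −3]], and Q = P·diag(3, −3)·P⁻¹.
Then Q⁷ = P·diag(2187, −2187)·P⁻¹ = [[−6561, −4374], [−4374, −2187]] · [[1, −2], [2, −3]] = [[−15309, 26244], [−8748, 15309]].

0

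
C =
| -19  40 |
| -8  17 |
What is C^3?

tr C = -2 and det C = -3, so the characteristic polynomial is λ² − (-2)λ + (-3) with roots -3 and 1.
Eigenvectors give P = [[5, 2], [2, 1]] with P⁻¹ = [[1, -2], [-2, 5]], and C = P·diag(-3, 1)·P⁻¹.
Then C^3 = P·diag(-27, 1)·P⁻¹ = [[-135, 2], [-54, 1]] · [[1, -2], [-2, 5]] = [[-139, 280], [-56, 113]].

[[-139, 280], [-56, 113]]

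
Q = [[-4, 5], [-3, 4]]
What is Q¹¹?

[[-4, 5], [-3, 4]]

Q² = I (check: tr Q = 0 and det Q = -1), so Q¹¹ = Q since 11 is odd.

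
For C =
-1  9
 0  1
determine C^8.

[[1, 0], [0, 1]]

C² = I (check: tr C = 0 and det C = -1), so C^8 = I since 8 is even.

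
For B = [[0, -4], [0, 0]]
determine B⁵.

B is strictly triangular, hence nilpotent: B² = 0, so B⁵ = 0.

[[0, 0], [0, 0]]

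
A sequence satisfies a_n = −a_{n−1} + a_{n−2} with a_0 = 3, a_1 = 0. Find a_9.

With companion matrix C = [[−1, 1], [1, 0]], [a_n, a_{n−1}]ᵀ = C·[a_{n−1}, a_{n−2}]ᵀ, so [a_9, a_8]ᵀ = C⁸·[a_1, a_0]ᵀ.
C⁸ = [[34, −21], [−21, 13]], giving [a_9, a_8]ᵀ = [[−63], [39]].

−63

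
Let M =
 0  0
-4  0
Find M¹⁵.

M is strictly triangular, hence nilpotent: M² = 0, so M¹⁵ = 0.

[[0, 0], [0, 0]]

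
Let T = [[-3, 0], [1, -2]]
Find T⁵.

tr T = -5 and det T = 6, so the characteristic polynomial is λ² − (-5)λ + (6) with roots -2 and -3.
Eigenvectors give P = [[0, -1], [1, 1]] with P⁻¹ = [[1, 1], [-1, 0]], and T = P·diag(-2, -3)·P⁻¹.
Then T⁵ = P·diag(-32, -243)·P⁻¹ = [[0, 243], [-32, -243]] · [[1, 1], [-1, 0]] = [[-243, 0], [211, -32]].

[[-243, 0], [211, -32]]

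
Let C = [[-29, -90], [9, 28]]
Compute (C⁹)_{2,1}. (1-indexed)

tr C = -1 and det C = -2, so the characteristic polynomial is λ² − (-1)λ + (-2) with roots -2 and 1.
Eigenvectors give P = [[10, -3], [-3, 1]] with P⁻¹ = [[1, 3], [3, 10]], and C = P·diag(-2, 1)·P⁻¹.
Then C⁹ = P·diag(-512, 1)·P⁻¹ = [[-5120, -3], [1536, 1]] · [[1, 3], [3, 10]] = [[-5129, -15390], [1539, 4618]].

1539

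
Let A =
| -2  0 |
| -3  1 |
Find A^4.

tr A = -1 and det A = -2, so the characteristic polynomial is λ² − (-1)λ + (-2) with roots -2 and 1.
Eigenvectors give P = [[1, 0], [1, -1]] with P⁻¹ = [[1, 0], [1, -1]], and A = P·diag(-2, 1)·P⁻¹.
Then A^4 = P·diag(16, 1)·P⁻¹ = [[16, 0], [16, -1]] · [[1, 0], [1, -1]] = [[16, 0], [15, 1]].

[[16, 0], [15, 1]]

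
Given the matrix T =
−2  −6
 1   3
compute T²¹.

[[−2, −6], [1, 3]]

T² = T (a projection; rank 1, trace 1), so T²¹ = T.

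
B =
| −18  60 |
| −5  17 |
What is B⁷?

tr B = −1 and det B = −6, so the characteristic polynomial is λ² − (−1)λ + (−6) with roots 2 and −3.
Eigenvectors give P = [[3, 4], [1, 1]] with P⁻¹ = [[−1, 4], [1, −3]], and B = P·diag(2, −3)·P⁻¹.
Then B⁷ = P·diag(128, −2187)·P⁻¹ = [[384, −8748], [128, −2187]] · [[−1, 4], [1, −3]] = [[−9132, 27780], [−2315, 7073]].

[[−9132, 27780], [−2315, 7073]]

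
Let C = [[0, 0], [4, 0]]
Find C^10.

[[0, 0], [0, 0]]

C is strictly triangular, hence nilpotent: C^2 = 0, so C^10 = 0.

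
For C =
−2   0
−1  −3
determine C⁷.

tr C = −5 and det C = 6, so the characteristic polynomial is λ² − (−5)λ + (6) with roots −3 and −2.
Eigenvectors give P = [[0, 1], [1, −1]] with P⁻¹ = [[1, 1], [1, 0]], and C = P·diag(−3, −2)·P⁻¹.
Then C⁷ = P·diag(−2187, −128)·P⁻¹ = [[0, −128], [−2187, 128]] · [[1, 1], [1, 0]] = [[−128, 0], [−2059, −2187]].

[[−128, 0], [−2059, −2187]]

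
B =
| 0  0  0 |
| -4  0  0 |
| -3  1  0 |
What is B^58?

B is strictly triangular, hence nilpotent: B^3 = 0, so B^58 = 0.

[[0, 0, 0], [0, 0, 0], [0, 0, 0]]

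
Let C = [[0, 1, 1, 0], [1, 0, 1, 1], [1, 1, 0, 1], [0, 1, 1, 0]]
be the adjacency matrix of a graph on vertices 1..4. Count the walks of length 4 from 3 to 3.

15

The number of length-4 walks from vertex 3 to vertex 3 is entry (3,3) of C⁴, where C is the adjacency matrix.
C² = [[2, 1, 1, 2], [1, 3, 2, 1], [1, 2, 3, 1], [2, 1, 1, 2]]
C³ = [[2, 5, 5, 2], [5, 4, 5, 5], [5, 5, 4, 5], [2, 5, 5, 2]]
C⁴ = [[10, 9, 9, 10], [9, 15, 14, 9], [9, 14, 15, 9], [10, 9, 9, 10]]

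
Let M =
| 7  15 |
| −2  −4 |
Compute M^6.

[[379, 945], [−126, −314]]

tr M = 3 and det M = 2, so the characteristic polynomial is λ² − (3)λ + (2) with roots 1 and 2.
Eigenvectors give P = [[−5, −3], [2, 1]] with P⁻¹ = [[1, 3], [−2, −5]], and M = P·diag(1, 2)·P⁻¹.
Then M^6 = P·diag(1, 64)·P⁻¹ = [[−5, −192], [2, 64]] · [[1, 3], [−2, −5]] = [[379, 945], [−126, −314]].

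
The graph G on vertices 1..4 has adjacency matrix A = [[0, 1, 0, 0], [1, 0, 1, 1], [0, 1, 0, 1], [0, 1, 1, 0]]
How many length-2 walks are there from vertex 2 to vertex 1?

0

The number of length-2 walks from vertex 2 to vertex 1 is entry (2,1) of A², where A is the adjacency matrix.
A² = [[1, 0, 1, 1], [0, 3, 1, 1], [1, 1, 2, 1], [1, 1, 1, 2]]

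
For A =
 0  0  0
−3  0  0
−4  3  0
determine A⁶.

A is strictly triangular, hence nilpotent: A³ = 0, so A⁶ = 0.

[[0, 0, 0], [0, 0, 0], [0, 0, 0]]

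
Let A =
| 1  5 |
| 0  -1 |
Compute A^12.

A² = I (check: tr A = 0 and det A = -1), so A^12 = I since 12 is even.

[[1, 0], [0, 1]]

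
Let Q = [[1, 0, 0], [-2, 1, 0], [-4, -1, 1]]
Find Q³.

[[1, 0, 0], [-6, 1, 0], [-6, -3, 1]]

Q = I + N where N = [[0, 0, 0], [-2, 0, 0], [-4, -1, 0]] is strictly lower-triangular, so N³ = 0.
(I + N)³ = I + 3·N + 3·N² = [[1, 0, 0], [-6, 1, 0], [-6, -3, 1]].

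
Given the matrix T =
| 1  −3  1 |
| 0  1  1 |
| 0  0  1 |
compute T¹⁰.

T = I + N where N = [[0, −3, 1], [0, 0, 1], [0, 0, 0]] is strictly upper-triangular, so N³ = 0.
(I + N)¹⁰ = I + 10·N + 45·N² = [[1, −30, −125], [0, 1, 10], [0, 0, 1]].

[[1, −30, −125], [0, 1, 10], [0, 0, 1]]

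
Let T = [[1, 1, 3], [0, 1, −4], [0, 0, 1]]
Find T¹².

T = I + N where N = [[0, 1, 3], [0, 0, −4], [0, 0, 0]] is strictly upper-triangular, so N³ = 0.
(I + N)¹² = I + 12·N + 66·N² = [[1, 12, −228], [0, 1, −48], [0, 0, 1]].

[[1, 12, −228], [0, 1, −48], [0, 0, 1]]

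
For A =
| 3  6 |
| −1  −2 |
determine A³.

A² = A (a projection; rank 1, trace 1), so A³ = A.

[[3, 6], [−1, −2]]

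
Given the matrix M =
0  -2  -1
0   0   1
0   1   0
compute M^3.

M^2 = [[0, -1, -2], [0, 1, 0], [0, 0, 1]]
M^3 = [[0, -2, -1], [0, 0, 1], [0, 1, 0]]

[[0, -2, -1], [0, 0, 1], [0, 1, 0]]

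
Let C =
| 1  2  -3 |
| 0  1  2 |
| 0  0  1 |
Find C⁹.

C = I + N where N = [[0, 2, -3], [0, 0, 2], [0, 0, 0]] is strictly upper-triangular, so N³ = 0.
(I + N)⁹ = I + 9·N + 36·N² = [[1, 18, 117], [0, 1, 18], [0, 0, 1]].

[[1, 18, 117], [0, 1, 18], [0, 0, 1]]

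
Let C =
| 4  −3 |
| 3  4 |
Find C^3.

C^2 = [[7, −24], [24, 7]]
C^3 = [[−44, −117], [117, −44]]

[[−44, −117], [117, −44]]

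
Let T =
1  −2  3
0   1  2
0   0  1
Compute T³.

[[1, −6, −3], [0, 1, 6], [0, 0, 1]]

T = I + N where N = [[0, −2, 3], [0, 0, 2], [0, 0, 0]] is strictly upper-triangular, so N³ = 0.
(I + N)³ = I + 3·N + 3·N² = [[1, −6, −3], [0, 1, 6], [0, 0, 1]].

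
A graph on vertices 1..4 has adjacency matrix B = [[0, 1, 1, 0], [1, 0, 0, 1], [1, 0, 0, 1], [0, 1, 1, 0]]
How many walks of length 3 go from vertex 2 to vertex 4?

The number of length-3 walks from vertex 2 to vertex 4 is entry (2,4) of B³, where B is the adjacency matrix.
B² = [[2, 0, 0, 2], [0, 2, 2, 0], [0, 2, 2, 0], [2, 0, 0, 2]]
B³ = [[0, 4, 4, 0], [4, 0, 0, 4], [4, 0, 0, 4], [0, 4, 4, 0]]

4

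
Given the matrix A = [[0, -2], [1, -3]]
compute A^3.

[[6, -14], [7, -15]]

tr A = -3 and det A = 2, so the characteristic polynomial is λ² − (-3)λ + (2) with roots -1 and -2.
Eigenvectors give P = [[-2, 1], [-1, 1]] with P⁻¹ = [[-1, 1], [-1, 2]], and A = P·diag(-1, -2)·P⁻¹.
Then A^3 = P·diag(-1, -8)·P⁻¹ = [[2, -8], [1, -8]] · [[-1, 1], [-1, 2]] = [[6, -14], [7, -15]].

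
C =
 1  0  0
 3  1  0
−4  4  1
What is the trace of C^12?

3

C = I + N where N = [[0, 0, 0], [3, 0, 0], [−4, 4, 0]] is strictly lower-triangular, so N^3 = 0.
(I + N)^12 = I + 12·N + 66·N^2 = [[1, 0, 0], [36, 1, 0], [744, 48, 1]].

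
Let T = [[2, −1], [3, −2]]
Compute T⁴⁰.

[[1, 0], [0, 1]]

T² = I (check: tr T = 0 and det T = −1), so T⁴⁰ = I since 40 is even.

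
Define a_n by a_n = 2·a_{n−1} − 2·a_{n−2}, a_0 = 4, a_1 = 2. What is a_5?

−8

With companion matrix Q = [[2, −2], [1, 0]], [a_n, a_{n−1}]ᵀ = Q·[a_{n−1}, a_{n−2}]ᵀ, so [a_5, a_4]ᵀ = Q^4·[a_1, a_0]ᵀ.
Q^4 = [[−4, 0], [0, −4]], giving [a_5, a_4]ᵀ = [[−8], [−16]].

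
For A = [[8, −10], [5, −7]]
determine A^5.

[[518, −550], [275, −307]]

tr A = 1 and det A = −6, so the characteristic polynomial is λ² − (1)λ + (−6) with roots 3 and −2.
Eigenvectors give P = [[2, −1], [1, −1]] with P⁻¹ = [[1, −1], [1, −2]], and A = P·diag(3, −2)·P⁻¹.
Then A^5 = P·diag(243, −32)·P⁻¹ = [[486, 32], [243, 32]] · [[1, −1], [1, −2]] = [[518, −550], [275, −307]].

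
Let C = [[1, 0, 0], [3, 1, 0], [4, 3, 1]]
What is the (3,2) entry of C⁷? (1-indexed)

21

C = I + N where N = [[0, 0, 0], [3, 0, 0], [4, 3, 0]] is strictly lower-triangular, so N³ = 0.
(I + N)⁷ = I + 7·N + 21·N² = [[1, 0, 0], [21, 1, 0], [217, 21, 1]].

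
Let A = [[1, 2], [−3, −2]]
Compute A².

[[−5, −2], [3, −2]]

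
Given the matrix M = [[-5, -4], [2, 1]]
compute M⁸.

[[13121, 13120], [-6560, -6559]]

tr M = -4 and det M = 3, so the characteristic polynomial is λ² − (-4)λ + (3) with roots -3 and -1.
Eigenvectors give P = [[2, -1], [-1, 1]] with P⁻¹ = [[1, 1], [1, 2]], and M = P·diag(-3, -1)·P⁻¹.
Then M⁸ = P·diag(6561, 1)·P⁻¹ = [[13122, -1], [-6561, 1]] · [[1, 1], [1, 2]] = [[13121, 13120], [-6560, -6559]].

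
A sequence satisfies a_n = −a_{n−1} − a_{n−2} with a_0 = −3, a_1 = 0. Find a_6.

With companion matrix A = [[−1, −1], [1, 0]], [a_n, a_{n−1}]ᵀ = A·[a_{n−1}, a_{n−2}]ᵀ, so [a_6, a_5]ᵀ = A⁵·[a_1, a_0]ᵀ.
A⁵ = [[0, 1], [−1, −1]], giving [a_6, a_5]ᵀ = [[−3], [3]].

−3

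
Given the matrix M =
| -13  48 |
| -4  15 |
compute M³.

[[-85, 336], [-28, 111]]

tr M = 2 and det M = -3, so the characteristic polynomial is λ² − (2)λ + (-3) with roots 3 and -1.
Eigenvectors give P = [[3, 4], [1, 1]] with P⁻¹ = [[-1, 4], [1, -3]], and M = P·diag(3, -1)·P⁻¹.
Then M³ = P·diag(27, -1)·P⁻¹ = [[81, -4], [27, -1]] · [[-1, 4], [1, -3]] = [[-85, 336], [-28, 111]].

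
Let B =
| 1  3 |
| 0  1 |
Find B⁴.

[[1, 12], [0, 1]]

B = I + N where N = [[0, 3], [0, 0]] is strictly upper-triangular, so N² = 0.
(I + N)⁴ = I + 4·N = [[1, 12], [0, 1]].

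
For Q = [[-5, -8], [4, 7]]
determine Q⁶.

tr Q = 2 and det Q = -3, so the characteristic polynomial is λ² − (2)λ + (-3) with roots 3 and -1.
Eigenvectors give P = [[1, -2], [-1, 1]] with P⁻¹ = [[-1, -2], [-1, -1]], and Q = P·diag(3, -1)·P⁻¹.
Then Q⁶ = P·diag(729, 1)·P⁻¹ = [[729, -2], [-729, 1]] · [[-1, -2], [-1, -1]] = [[-727, -1456], [728, 1457]].

[[-727, -1456], [728, 1457]]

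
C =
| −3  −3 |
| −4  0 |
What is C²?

[[21, 9], [12, 12]]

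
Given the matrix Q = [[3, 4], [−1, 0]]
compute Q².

[[5, 12], [−3, −4]]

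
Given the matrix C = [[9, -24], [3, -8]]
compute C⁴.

[[9, -24], [3, -8]]

C² = C (a projection; rank 1, trace 1), so C⁴ = C.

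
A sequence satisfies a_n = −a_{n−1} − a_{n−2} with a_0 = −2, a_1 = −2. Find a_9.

−2

With companion matrix A = [[−1, −1], [1, 0]], [a_n, a_{n−1}]ᵀ = A·[a_{n−1}, a_{n−2}]ᵀ, so [a_9, a_8]ᵀ = A^8·[a_1, a_0]ᵀ.
A^8 = [[0, 1], [−1, −1]], giving [a_9, a_8]ᵀ = [[−2], [4]].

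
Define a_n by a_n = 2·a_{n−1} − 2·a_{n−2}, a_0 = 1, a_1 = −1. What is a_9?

With companion matrix C = [[2, −2], [1, 0]], [a_n, a_{n−1}]ᵀ = C·[a_{n−1}, a_{n−2}]ᵀ, so [a_9, a_8]ᵀ = C⁸·[a_1, a_0]ᵀ.
C⁸ = [[16, 0], [0, 16]], giving [a_9, a_8]ᵀ = [[−16], [16]].

−16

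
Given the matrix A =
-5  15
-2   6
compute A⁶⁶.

A² = A (a projection; rank 1, trace 1), so A⁶⁶ = A.

[[-5, 15], [-2, 6]]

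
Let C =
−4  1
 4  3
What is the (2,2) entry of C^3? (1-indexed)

35

C^2 = [[20, −1], [−4, 13]]
C^3 = [[−84, 17], [68, 35]]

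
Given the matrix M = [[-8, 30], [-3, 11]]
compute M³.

tr M = 3 and det M = 2, so the characteristic polynomial is λ² − (3)λ + (2) with roots 1 and 2.
Eigenvectors give P = [[10, 3], [3, 1]] with P⁻¹ = [[1, -3], [-3, 10]], and M = P·diag(1, 2)·P⁻¹.
Then M³ = P·diag(1, 8)·P⁻¹ = [[10, 24], [3, 8]] · [[1, -3], [-3, 10]] = [[-62, 210], [-21, 71]].

[[-62, 210], [-21, 71]]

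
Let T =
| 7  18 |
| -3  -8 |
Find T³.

tr T = -1 and det T = -2, so the characteristic polynomial is λ² − (-1)λ + (-2) with roots -2 and 1.
Eigenvectors give P = [[-2, 3], [1, -1]] with P⁻¹ = [[1, 3], [1, 2]], and T = P·diag(-2, 1)·P⁻¹.
Then T³ = P·diag(-8, 1)·P⁻¹ = [[16, 3], [-8, -1]] · [[1, 3], [1, 2]] = [[19, 54], [-9, -26]].

[[19, 54], [-9, -26]]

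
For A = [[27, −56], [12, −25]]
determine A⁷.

[[15315, −30632], [6564, −13129]]

tr A = 2 and det A = −3, so the characteristic polynomial is λ² − (2)λ + (−3) with roots 3 and −1.
Eigenvectors give P = [[7, 2], [3, 1]] with P⁻¹ = [[1, −2], [−3, 7]], and A = P·diag(3, −1)·P⁻¹.
Then A⁷ = P·diag(2187, −1)·P⁻¹ = [[15309, −2], [6561, −1]] · [[1, −2], [−3, 7]] = [[15315, −30632], [6564, −13129]].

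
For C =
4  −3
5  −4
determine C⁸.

C² = I (check: tr C = 0 and det C = −1), so C⁸ = I since 8 is even.

[[1, 0], [0, 1]]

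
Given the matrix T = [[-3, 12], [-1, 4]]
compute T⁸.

T² = T (a projection; rank 1, trace 1), so T⁸ = T.

[[-3, 12], [-1, 4]]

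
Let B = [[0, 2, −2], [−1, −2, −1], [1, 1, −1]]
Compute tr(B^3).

18

B^2 = [[−4, −6, 0], [1, 1, 5], [−2, −1, −2]]
B^3 = [[6, 4, 14], [4, 5, −8], [−1, −4, 7]]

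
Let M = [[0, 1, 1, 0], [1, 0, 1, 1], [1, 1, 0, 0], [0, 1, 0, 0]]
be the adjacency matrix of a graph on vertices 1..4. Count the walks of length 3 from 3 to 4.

The number of length-3 walks from vertex 3 to vertex 4 is entry (3,4) of M^3, where M is the adjacency matrix.
M^2 = [[2, 1, 1, 1], [1, 3, 1, 0], [1, 1, 2, 1], [1, 0, 1, 1]]
M^3 = [[2, 4, 3, 1], [4, 2, 4, 3], [3, 4, 2, 1], [1, 3, 1, 0]]

1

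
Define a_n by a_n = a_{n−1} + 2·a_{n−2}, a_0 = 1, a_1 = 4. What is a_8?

With companion matrix Q = [[1, 2], [1, 0]], [a_n, a_{n−1}]ᵀ = Q·[a_{n−1}, a_{n−2}]ᵀ, so [a_8, a_7]ᵀ = Q⁷·[a_1, a_0]ᵀ.
Q⁷ = [[85, 86], [43, 42]], giving [a_8, a_7]ᵀ = [[426], [214]].

426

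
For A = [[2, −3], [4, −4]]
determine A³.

[[8, 0], [0, 8]]

A² = [[−8, 6], [−8, 4]]
A³ = [[8, 0], [0, 8]]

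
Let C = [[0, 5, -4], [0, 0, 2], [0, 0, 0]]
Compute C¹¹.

C is strictly triangular, hence nilpotent: C³ = 0, so C¹¹ = 0.

[[0, 0, 0], [0, 0, 0], [0, 0, 0]]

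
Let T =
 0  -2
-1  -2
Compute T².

[[2, 4], [2, 6]]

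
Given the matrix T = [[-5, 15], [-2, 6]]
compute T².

[[-5, 15], [-2, 6]]

T² = T (a projection; rank 1, trace 1), so T² = T.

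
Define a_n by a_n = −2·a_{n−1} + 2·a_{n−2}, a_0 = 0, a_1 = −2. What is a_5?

With companion matrix Q = [[−2, 2], [1, 0]], [a_n, a_{n−1}]ᵀ = Q·[a_{n−1}, a_{n−2}]ᵀ, so [a_5, a_4]ᵀ = Q⁴·[a_1, a_0]ᵀ.
Q⁴ = [[44, −32], [−16, 12]], giving [a_5, a_4]ᵀ = [[−88], [32]].

−88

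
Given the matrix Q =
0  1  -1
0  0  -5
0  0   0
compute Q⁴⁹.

Q is strictly triangular, hence nilpotent: Q³ = 0, so Q⁴⁹ = 0.

[[0, 0, 0], [0, 0, 0], [0, 0, 0]]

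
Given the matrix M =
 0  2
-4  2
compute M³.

M² = [[-8, 4], [-8, -4]]
M³ = [[-16, -8], [16, -24]]

[[-16, -8], [16, -24]]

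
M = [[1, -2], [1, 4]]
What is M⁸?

tr M = 5 and det M = 6, so the characteristic polynomial is λ² − (5)λ + (6) with roots 3 and 2.
Eigenvectors give P = [[-1, 2], [1, -1]] with P⁻¹ = [[1, 2], [1, 1]], and M = P·diag(3, 2)·P⁻¹.
Then M⁸ = P·diag(6561, 256)·P⁻¹ = [[-6561, 512], [6561, -256]] · [[1, 2], [1, 1]] = [[-6049, -12610], [6305, 12866]].

[[-6049, -12610], [6305, 12866]]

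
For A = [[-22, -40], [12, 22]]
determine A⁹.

tr A = 0 and det A = -4, so the characteristic polynomial is λ² − (0)λ + (-4) with roots 2 and -2.
Eigenvectors give P = [[-5, -2], [3, 1]] with P⁻¹ = [[1, 2], [-3, -5]], and A = P·diag(2, -2)·P⁻¹.
Then A⁹ = P·diag(512, -512)·P⁻¹ = [[-2560, 1024], [1536, -512]] · [[1, 2], [-3, -5]] = [[-5632, -10240], [3072, 5632]].

[[-5632, -10240], [3072, 5632]]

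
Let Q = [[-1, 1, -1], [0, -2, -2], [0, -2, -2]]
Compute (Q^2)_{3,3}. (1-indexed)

8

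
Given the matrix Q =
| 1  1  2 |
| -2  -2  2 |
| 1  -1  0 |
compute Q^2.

[[1, -3, 4], [4, 0, -8], [3, 3, 0]]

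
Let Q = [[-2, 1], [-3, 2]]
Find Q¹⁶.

Q² = I (check: tr Q = 0 and det Q = -1), so Q¹⁶ = I since 16 is even.

[[1, 0], [0, 1]]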